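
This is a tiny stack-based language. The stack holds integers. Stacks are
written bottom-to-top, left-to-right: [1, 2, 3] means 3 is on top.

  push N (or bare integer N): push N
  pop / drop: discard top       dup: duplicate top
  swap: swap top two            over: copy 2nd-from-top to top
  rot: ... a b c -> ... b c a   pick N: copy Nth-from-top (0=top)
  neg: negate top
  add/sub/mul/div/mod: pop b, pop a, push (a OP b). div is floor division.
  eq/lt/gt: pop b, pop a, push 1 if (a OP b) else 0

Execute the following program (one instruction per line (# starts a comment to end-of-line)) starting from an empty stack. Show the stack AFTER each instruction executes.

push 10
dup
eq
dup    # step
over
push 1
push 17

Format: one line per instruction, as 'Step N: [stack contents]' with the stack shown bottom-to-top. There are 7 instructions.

Step 1: [10]
Step 2: [10, 10]
Step 3: [1]
Step 4: [1, 1]
Step 5: [1, 1, 1]
Step 6: [1, 1, 1, 1]
Step 7: [1, 1, 1, 1, 17]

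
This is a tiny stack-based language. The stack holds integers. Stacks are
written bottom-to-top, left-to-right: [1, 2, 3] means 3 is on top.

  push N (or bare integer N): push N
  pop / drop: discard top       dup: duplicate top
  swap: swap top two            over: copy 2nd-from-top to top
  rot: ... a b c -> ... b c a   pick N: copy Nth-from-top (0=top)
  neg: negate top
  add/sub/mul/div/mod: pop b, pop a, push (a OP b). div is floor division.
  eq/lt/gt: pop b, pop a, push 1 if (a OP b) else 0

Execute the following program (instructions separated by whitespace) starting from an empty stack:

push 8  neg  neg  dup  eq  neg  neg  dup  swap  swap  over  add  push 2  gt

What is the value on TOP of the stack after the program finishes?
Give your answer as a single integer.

Answer: 0

Derivation:
After 'push 8': [8]
After 'neg': [-8]
After 'neg': [8]
After 'dup': [8, 8]
After 'eq': [1]
After 'neg': [-1]
After 'neg': [1]
After 'dup': [1, 1]
After 'swap': [1, 1]
After 'swap': [1, 1]
After 'over': [1, 1, 1]
After 'add': [1, 2]
After 'push 2': [1, 2, 2]
After 'gt': [1, 0]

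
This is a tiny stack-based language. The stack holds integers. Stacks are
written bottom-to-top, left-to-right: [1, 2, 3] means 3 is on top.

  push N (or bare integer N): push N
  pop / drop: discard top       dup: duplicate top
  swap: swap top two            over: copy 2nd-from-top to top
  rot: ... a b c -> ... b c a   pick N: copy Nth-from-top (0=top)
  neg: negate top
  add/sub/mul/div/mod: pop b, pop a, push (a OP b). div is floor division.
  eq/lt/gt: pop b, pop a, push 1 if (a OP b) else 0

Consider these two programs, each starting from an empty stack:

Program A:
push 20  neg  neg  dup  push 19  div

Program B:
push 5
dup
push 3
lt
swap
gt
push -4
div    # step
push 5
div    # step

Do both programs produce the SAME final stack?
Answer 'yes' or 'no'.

Program A trace:
  After 'push 20': [20]
  After 'neg': [-20]
  After 'neg': [20]
  After 'dup': [20, 20]
  After 'push 19': [20, 20, 19]
  After 'div': [20, 1]
Program A final stack: [20, 1]

Program B trace:
  After 'push 5': [5]
  After 'dup': [5, 5]
  After 'push 3': [5, 5, 3]
  After 'lt': [5, 0]
  After 'swap': [0, 5]
  After 'gt': [0]
  After 'push -4': [0, -4]
  After 'div': [0]
  After 'push 5': [0, 5]
  After 'div': [0]
Program B final stack: [0]
Same: no

Answer: no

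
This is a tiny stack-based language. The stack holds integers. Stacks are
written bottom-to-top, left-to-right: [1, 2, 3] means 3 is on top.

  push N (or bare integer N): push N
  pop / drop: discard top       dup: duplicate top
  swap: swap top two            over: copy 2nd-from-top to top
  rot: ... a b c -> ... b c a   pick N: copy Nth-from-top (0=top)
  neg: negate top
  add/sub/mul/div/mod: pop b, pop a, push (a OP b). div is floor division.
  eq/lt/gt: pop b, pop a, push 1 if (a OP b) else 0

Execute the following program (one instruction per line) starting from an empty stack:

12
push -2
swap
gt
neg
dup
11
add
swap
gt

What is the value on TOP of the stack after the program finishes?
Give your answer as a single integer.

After 'push 12': [12]
After 'push -2': [12, -2]
After 'swap': [-2, 12]
After 'gt': [0]
After 'neg': [0]
After 'dup': [0, 0]
After 'push 11': [0, 0, 11]
After 'add': [0, 11]
After 'swap': [11, 0]
After 'gt': [1]

Answer: 1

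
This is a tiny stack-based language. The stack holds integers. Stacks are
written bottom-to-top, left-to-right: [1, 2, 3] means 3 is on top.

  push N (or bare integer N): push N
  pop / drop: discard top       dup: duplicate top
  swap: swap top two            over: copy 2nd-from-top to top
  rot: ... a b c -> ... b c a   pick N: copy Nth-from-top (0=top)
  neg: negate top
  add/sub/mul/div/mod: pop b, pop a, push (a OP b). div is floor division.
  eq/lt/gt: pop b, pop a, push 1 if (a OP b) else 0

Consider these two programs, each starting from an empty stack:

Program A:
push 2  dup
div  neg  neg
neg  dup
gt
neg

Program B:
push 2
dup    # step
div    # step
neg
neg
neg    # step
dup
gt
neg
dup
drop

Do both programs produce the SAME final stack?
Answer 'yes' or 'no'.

Answer: yes

Derivation:
Program A trace:
  After 'push 2': [2]
  After 'dup': [2, 2]
  After 'div': [1]
  After 'neg': [-1]
  After 'neg': [1]
  After 'neg': [-1]
  After 'dup': [-1, -1]
  After 'gt': [0]
  After 'neg': [0]
Program A final stack: [0]

Program B trace:
  After 'push 2': [2]
  After 'dup': [2, 2]
  After 'div': [1]
  After 'neg': [-1]
  After 'neg': [1]
  After 'neg': [-1]
  After 'dup': [-1, -1]
  After 'gt': [0]
  After 'neg': [0]
  After 'dup': [0, 0]
  After 'drop': [0]
Program B final stack: [0]
Same: yes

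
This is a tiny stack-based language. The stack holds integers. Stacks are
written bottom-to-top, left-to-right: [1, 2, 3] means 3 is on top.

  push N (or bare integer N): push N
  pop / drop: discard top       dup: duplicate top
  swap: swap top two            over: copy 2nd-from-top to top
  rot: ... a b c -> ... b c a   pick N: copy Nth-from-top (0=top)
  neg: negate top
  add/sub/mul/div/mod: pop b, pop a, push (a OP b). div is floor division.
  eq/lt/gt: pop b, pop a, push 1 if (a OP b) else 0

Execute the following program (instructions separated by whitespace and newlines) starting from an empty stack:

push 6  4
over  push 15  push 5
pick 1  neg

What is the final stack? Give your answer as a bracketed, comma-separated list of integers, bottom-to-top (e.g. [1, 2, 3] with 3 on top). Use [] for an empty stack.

Answer: [6, 4, 6, 15, 5, -15]

Derivation:
After 'push 6': [6]
After 'push 4': [6, 4]
After 'over': [6, 4, 6]
After 'push 15': [6, 4, 6, 15]
After 'push 5': [6, 4, 6, 15, 5]
After 'pick 1': [6, 4, 6, 15, 5, 15]
After 'neg': [6, 4, 6, 15, 5, -15]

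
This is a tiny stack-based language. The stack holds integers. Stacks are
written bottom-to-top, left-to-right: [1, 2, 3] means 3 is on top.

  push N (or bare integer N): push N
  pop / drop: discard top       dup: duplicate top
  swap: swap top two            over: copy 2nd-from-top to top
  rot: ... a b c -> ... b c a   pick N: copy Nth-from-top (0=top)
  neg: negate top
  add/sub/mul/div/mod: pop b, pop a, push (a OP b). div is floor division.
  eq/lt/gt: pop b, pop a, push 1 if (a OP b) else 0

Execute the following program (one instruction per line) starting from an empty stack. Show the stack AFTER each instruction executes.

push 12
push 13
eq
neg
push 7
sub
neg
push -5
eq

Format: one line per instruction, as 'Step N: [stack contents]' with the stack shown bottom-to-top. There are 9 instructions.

Step 1: [12]
Step 2: [12, 13]
Step 3: [0]
Step 4: [0]
Step 5: [0, 7]
Step 6: [-7]
Step 7: [7]
Step 8: [7, -5]
Step 9: [0]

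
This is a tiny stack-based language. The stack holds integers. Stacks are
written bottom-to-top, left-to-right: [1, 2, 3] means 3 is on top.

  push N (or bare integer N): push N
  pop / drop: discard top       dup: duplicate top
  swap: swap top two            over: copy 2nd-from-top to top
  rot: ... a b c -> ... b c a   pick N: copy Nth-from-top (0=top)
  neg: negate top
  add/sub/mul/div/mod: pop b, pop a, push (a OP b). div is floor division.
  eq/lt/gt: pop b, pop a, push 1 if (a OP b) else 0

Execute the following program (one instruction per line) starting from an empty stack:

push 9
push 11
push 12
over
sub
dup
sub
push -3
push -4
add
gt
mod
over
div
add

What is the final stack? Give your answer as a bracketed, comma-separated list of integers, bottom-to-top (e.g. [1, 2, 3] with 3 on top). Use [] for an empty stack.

After 'push 9': [9]
After 'push 11': [9, 11]
After 'push 12': [9, 11, 12]
After 'over': [9, 11, 12, 11]
After 'sub': [9, 11, 1]
After 'dup': [9, 11, 1, 1]
After 'sub': [9, 11, 0]
After 'push -3': [9, 11, 0, -3]
After 'push -4': [9, 11, 0, -3, -4]
After 'add': [9, 11, 0, -7]
After 'gt': [9, 11, 1]
After 'mod': [9, 0]
After 'over': [9, 0, 9]
After 'div': [9, 0]
After 'add': [9]

Answer: [9]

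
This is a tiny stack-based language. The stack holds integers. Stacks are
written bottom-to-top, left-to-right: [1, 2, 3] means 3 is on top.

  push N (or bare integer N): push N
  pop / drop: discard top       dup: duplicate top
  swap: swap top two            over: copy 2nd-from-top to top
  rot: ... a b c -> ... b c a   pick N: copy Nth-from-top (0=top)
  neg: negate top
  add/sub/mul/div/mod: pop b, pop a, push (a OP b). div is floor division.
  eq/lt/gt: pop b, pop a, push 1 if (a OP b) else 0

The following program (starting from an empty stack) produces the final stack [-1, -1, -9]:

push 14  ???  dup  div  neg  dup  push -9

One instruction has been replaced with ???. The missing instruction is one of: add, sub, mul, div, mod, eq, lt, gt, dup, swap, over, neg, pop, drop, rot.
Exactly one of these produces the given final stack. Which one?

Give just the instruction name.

Stack before ???: [14]
Stack after ???:  [-14]
The instruction that transforms [14] -> [-14] is: neg

Answer: neg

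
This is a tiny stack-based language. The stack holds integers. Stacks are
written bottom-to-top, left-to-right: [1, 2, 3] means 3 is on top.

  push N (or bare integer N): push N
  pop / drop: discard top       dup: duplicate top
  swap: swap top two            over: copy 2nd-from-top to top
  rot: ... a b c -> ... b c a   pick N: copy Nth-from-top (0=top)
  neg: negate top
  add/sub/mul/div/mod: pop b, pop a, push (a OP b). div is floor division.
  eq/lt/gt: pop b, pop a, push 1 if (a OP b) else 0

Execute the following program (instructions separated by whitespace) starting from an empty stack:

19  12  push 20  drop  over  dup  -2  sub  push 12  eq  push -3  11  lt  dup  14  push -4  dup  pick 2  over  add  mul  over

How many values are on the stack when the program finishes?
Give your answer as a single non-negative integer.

Answer: 10

Derivation:
After 'push 19': stack = [19] (depth 1)
After 'push 12': stack = [19, 12] (depth 2)
After 'push 20': stack = [19, 12, 20] (depth 3)
After 'drop': stack = [19, 12] (depth 2)
After 'over': stack = [19, 12, 19] (depth 3)
After 'dup': stack = [19, 12, 19, 19] (depth 4)
After 'push -2': stack = [19, 12, 19, 19, -2] (depth 5)
After 'sub': stack = [19, 12, 19, 21] (depth 4)
After 'push 12': stack = [19, 12, 19, 21, 12] (depth 5)
After 'eq': stack = [19, 12, 19, 0] (depth 4)
  ...
After 'lt': stack = [19, 12, 19, 0, 1] (depth 5)
After 'dup': stack = [19, 12, 19, 0, 1, 1] (depth 6)
After 'push 14': stack = [19, 12, 19, 0, 1, 1, 14] (depth 7)
After 'push -4': stack = [19, 12, 19, 0, 1, 1, 14, -4] (depth 8)
After 'dup': stack = [19, 12, 19, 0, 1, 1, 14, -4, -4] (depth 9)
After 'pick 2': stack = [19, 12, 19, 0, 1, 1, 14, -4, -4, 14] (depth 10)
After 'over': stack = [19, 12, 19, 0, 1, 1, 14, -4, -4, 14, -4] (depth 11)
After 'add': stack = [19, 12, 19, 0, 1, 1, 14, -4, -4, 10] (depth 10)
After 'mul': stack = [19, 12, 19, 0, 1, 1, 14, -4, -40] (depth 9)
After 'over': stack = [19, 12, 19, 0, 1, 1, 14, -4, -40, -4] (depth 10)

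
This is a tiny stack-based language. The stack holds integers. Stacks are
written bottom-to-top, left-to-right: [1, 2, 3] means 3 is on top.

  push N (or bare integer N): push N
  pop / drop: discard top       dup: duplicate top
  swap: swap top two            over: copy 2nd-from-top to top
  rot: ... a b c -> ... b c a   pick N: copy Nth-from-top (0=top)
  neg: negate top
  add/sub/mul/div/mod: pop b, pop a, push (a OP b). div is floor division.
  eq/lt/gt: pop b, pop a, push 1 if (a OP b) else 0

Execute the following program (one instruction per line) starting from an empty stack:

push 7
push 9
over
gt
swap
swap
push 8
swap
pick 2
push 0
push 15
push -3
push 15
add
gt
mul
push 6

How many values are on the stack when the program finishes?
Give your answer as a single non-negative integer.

Answer: 6

Derivation:
After 'push 7': stack = [7] (depth 1)
After 'push 9': stack = [7, 9] (depth 2)
After 'over': stack = [7, 9, 7] (depth 3)
After 'gt': stack = [7, 1] (depth 2)
After 'swap': stack = [1, 7] (depth 2)
After 'swap': stack = [7, 1] (depth 2)
After 'push 8': stack = [7, 1, 8] (depth 3)
After 'swap': stack = [7, 8, 1] (depth 3)
After 'pick 2': stack = [7, 8, 1, 7] (depth 4)
After 'push 0': stack = [7, 8, 1, 7, 0] (depth 5)
After 'push 15': stack = [7, 8, 1, 7, 0, 15] (depth 6)
After 'push -3': stack = [7, 8, 1, 7, 0, 15, -3] (depth 7)
After 'push 15': stack = [7, 8, 1, 7, 0, 15, -3, 15] (depth 8)
After 'add': stack = [7, 8, 1, 7, 0, 15, 12] (depth 7)
After 'gt': stack = [7, 8, 1, 7, 0, 1] (depth 6)
After 'mul': stack = [7, 8, 1, 7, 0] (depth 5)
After 'push 6': stack = [7, 8, 1, 7, 0, 6] (depth 6)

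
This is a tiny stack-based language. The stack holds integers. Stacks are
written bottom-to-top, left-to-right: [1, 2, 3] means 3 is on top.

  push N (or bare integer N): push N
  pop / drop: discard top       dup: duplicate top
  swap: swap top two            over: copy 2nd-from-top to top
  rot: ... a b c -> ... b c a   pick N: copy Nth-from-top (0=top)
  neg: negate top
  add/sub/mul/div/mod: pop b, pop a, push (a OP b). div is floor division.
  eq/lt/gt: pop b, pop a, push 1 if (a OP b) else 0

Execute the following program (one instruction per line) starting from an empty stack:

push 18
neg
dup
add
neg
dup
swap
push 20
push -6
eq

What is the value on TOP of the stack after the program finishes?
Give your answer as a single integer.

After 'push 18': [18]
After 'neg': [-18]
After 'dup': [-18, -18]
After 'add': [-36]
After 'neg': [36]
After 'dup': [36, 36]
After 'swap': [36, 36]
After 'push 20': [36, 36, 20]
After 'push -6': [36, 36, 20, -6]
After 'eq': [36, 36, 0]

Answer: 0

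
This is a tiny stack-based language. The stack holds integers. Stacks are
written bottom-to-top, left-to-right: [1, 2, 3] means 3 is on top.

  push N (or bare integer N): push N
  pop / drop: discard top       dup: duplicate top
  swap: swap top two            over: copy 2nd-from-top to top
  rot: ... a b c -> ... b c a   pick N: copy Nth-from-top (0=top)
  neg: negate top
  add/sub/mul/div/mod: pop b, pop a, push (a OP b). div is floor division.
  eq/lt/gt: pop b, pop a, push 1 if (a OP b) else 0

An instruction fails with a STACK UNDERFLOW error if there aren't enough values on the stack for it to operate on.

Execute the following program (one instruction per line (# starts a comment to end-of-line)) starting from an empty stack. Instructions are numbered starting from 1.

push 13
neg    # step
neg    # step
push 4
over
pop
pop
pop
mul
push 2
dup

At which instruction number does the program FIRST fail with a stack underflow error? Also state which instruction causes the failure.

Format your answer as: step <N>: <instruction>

Step 1 ('push 13'): stack = [13], depth = 1
Step 2 ('neg'): stack = [-13], depth = 1
Step 3 ('neg'): stack = [13], depth = 1
Step 4 ('push 4'): stack = [13, 4], depth = 2
Step 5 ('over'): stack = [13, 4, 13], depth = 3
Step 6 ('pop'): stack = [13, 4], depth = 2
Step 7 ('pop'): stack = [13], depth = 1
Step 8 ('pop'): stack = [], depth = 0
Step 9 ('mul'): needs 2 value(s) but depth is 0 — STACK UNDERFLOW

Answer: step 9: mul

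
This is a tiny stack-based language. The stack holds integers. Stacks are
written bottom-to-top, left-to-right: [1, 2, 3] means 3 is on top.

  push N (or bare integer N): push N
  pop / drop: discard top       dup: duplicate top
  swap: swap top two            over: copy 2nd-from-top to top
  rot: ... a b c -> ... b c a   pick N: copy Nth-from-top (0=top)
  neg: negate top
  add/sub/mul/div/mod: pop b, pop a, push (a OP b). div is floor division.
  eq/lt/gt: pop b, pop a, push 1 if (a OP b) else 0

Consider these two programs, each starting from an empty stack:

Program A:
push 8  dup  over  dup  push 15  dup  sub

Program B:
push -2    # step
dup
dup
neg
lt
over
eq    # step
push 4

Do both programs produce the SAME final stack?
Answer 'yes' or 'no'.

Answer: no

Derivation:
Program A trace:
  After 'push 8': [8]
  After 'dup': [8, 8]
  After 'over': [8, 8, 8]
  After 'dup': [8, 8, 8, 8]
  After 'push 15': [8, 8, 8, 8, 15]
  After 'dup': [8, 8, 8, 8, 15, 15]
  After 'sub': [8, 8, 8, 8, 0]
Program A final stack: [8, 8, 8, 8, 0]

Program B trace:
  After 'push -2': [-2]
  After 'dup': [-2, -2]
  After 'dup': [-2, -2, -2]
  After 'neg': [-2, -2, 2]
  After 'lt': [-2, 1]
  After 'over': [-2, 1, -2]
  After 'eq': [-2, 0]
  After 'push 4': [-2, 0, 4]
Program B final stack: [-2, 0, 4]
Same: no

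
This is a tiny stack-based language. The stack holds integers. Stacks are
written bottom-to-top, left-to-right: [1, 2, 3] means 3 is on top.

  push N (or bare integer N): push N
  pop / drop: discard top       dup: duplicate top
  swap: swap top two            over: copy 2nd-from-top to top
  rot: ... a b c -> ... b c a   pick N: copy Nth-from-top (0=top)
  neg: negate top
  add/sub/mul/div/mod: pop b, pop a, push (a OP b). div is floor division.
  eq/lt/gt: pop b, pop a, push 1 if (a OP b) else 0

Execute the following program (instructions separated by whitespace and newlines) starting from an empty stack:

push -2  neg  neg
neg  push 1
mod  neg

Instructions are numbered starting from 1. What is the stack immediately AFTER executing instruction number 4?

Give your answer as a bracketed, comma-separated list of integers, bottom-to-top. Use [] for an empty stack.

Step 1 ('push -2'): [-2]
Step 2 ('neg'): [2]
Step 3 ('neg'): [-2]
Step 4 ('neg'): [2]

Answer: [2]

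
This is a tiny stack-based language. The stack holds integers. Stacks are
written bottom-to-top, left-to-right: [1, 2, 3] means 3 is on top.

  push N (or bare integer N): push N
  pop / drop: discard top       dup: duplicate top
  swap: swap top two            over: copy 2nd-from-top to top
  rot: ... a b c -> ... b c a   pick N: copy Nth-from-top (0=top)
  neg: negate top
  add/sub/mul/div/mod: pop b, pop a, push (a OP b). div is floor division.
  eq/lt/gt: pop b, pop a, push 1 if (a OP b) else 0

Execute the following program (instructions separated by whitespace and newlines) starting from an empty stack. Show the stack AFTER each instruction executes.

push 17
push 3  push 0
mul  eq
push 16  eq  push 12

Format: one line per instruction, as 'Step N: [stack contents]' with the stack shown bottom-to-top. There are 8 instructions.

Step 1: [17]
Step 2: [17, 3]
Step 3: [17, 3, 0]
Step 4: [17, 0]
Step 5: [0]
Step 6: [0, 16]
Step 7: [0]
Step 8: [0, 12]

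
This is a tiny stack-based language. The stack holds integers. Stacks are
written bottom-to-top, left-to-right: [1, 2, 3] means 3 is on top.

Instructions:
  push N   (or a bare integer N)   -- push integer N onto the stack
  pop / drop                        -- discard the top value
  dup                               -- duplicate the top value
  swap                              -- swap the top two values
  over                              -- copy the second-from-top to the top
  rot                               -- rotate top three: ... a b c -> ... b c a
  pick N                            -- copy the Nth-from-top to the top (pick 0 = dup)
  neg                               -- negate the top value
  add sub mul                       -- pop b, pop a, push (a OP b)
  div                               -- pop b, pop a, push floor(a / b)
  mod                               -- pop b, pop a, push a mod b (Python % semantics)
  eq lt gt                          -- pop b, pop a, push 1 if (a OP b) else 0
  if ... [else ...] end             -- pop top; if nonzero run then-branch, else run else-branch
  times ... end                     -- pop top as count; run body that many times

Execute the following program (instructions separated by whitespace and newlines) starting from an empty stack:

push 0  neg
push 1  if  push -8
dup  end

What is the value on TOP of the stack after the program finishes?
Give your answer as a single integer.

Answer: -8

Derivation:
After 'push 0': [0]
After 'neg': [0]
After 'push 1': [0, 1]
After 'if': [0]
After 'push -8': [0, -8]
After 'dup': [0, -8, -8]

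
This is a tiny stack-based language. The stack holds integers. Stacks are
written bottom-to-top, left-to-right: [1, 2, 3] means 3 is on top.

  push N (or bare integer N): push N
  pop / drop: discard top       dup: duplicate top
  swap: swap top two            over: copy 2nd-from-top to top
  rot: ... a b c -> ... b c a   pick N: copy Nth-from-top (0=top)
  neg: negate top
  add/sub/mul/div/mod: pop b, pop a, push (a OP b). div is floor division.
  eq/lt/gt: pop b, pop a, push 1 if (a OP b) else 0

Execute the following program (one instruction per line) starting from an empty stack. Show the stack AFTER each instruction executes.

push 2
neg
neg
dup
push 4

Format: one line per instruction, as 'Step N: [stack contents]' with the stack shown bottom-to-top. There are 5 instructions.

Step 1: [2]
Step 2: [-2]
Step 3: [2]
Step 4: [2, 2]
Step 5: [2, 2, 4]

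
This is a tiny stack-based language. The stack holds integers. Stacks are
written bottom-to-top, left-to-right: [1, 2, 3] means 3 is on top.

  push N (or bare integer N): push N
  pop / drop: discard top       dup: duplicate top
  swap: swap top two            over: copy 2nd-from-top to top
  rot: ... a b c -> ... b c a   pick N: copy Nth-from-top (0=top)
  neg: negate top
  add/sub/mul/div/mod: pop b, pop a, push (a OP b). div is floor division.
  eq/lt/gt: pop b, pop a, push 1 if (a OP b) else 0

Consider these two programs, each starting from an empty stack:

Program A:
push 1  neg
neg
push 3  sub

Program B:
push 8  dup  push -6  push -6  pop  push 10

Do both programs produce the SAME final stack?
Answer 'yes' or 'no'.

Answer: no

Derivation:
Program A trace:
  After 'push 1': [1]
  After 'neg': [-1]
  After 'neg': [1]
  After 'push 3': [1, 3]
  After 'sub': [-2]
Program A final stack: [-2]

Program B trace:
  After 'push 8': [8]
  After 'dup': [8, 8]
  After 'push -6': [8, 8, -6]
  After 'push -6': [8, 8, -6, -6]
  After 'pop': [8, 8, -6]
  After 'push 10': [8, 8, -6, 10]
Program B final stack: [8, 8, -6, 10]
Same: no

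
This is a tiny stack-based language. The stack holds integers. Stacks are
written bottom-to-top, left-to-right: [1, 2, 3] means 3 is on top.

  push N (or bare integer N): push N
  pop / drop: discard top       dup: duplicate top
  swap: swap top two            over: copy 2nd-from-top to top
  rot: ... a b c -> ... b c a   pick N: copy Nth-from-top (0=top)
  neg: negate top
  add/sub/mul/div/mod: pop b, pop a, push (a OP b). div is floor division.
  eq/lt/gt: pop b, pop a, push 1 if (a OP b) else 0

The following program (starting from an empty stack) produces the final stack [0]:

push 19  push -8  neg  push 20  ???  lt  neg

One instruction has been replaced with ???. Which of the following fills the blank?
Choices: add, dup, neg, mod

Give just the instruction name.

Answer: mod

Derivation:
Stack before ???: [19, 8, 20]
Stack after ???:  [19, 8]
Checking each choice:
  add: produces [-1]
  dup: produces [19, 8, 0]
  neg: produces [19, 0]
  mod: MATCH


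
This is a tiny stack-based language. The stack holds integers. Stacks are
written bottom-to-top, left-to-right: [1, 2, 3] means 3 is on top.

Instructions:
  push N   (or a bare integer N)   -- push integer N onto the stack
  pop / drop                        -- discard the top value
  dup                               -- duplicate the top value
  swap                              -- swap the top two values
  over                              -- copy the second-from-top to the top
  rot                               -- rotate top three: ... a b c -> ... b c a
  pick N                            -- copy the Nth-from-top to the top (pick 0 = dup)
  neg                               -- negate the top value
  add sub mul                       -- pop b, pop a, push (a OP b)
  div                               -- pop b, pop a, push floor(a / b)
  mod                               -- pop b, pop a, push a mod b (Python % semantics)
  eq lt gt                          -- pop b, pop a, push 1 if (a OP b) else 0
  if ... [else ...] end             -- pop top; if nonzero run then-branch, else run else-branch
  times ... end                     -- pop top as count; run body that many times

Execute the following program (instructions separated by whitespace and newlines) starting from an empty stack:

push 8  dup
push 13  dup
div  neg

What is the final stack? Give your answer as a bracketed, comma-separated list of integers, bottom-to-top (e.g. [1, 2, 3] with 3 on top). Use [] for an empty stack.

Answer: [8, 8, -1]

Derivation:
After 'push 8': [8]
After 'dup': [8, 8]
After 'push 13': [8, 8, 13]
After 'dup': [8, 8, 13, 13]
After 'div': [8, 8, 1]
After 'neg': [8, 8, -1]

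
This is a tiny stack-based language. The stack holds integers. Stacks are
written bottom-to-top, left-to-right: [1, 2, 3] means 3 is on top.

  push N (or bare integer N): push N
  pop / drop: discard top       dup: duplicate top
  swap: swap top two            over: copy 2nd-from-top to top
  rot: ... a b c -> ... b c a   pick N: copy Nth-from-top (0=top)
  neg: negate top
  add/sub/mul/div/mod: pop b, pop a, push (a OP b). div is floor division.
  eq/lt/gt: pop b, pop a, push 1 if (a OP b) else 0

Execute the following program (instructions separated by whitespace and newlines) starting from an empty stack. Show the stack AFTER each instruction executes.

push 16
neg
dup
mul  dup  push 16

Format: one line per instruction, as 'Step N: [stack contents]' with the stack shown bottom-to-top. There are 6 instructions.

Step 1: [16]
Step 2: [-16]
Step 3: [-16, -16]
Step 4: [256]
Step 5: [256, 256]
Step 6: [256, 256, 16]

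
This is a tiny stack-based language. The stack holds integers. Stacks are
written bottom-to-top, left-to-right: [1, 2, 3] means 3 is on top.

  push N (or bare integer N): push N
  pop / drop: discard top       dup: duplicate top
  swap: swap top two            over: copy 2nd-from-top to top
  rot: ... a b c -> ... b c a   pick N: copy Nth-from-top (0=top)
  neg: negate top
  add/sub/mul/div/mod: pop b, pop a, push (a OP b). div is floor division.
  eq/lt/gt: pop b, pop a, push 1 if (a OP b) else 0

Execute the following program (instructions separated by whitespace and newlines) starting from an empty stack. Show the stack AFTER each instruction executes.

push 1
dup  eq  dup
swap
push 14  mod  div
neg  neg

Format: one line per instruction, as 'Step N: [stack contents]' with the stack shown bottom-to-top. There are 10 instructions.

Step 1: [1]
Step 2: [1, 1]
Step 3: [1]
Step 4: [1, 1]
Step 5: [1, 1]
Step 6: [1, 1, 14]
Step 7: [1, 1]
Step 8: [1]
Step 9: [-1]
Step 10: [1]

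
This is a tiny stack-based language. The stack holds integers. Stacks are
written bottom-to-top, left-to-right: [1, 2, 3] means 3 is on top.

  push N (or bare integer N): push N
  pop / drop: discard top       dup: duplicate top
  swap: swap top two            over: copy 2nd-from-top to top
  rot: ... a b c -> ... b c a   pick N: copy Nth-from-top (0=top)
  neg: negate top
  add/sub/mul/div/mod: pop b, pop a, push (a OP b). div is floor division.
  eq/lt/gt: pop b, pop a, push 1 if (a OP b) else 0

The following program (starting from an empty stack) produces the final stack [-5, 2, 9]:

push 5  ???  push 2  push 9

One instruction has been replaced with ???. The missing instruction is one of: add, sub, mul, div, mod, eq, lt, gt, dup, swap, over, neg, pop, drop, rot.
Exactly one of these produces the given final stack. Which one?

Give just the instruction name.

Answer: neg

Derivation:
Stack before ???: [5]
Stack after ???:  [-5]
The instruction that transforms [5] -> [-5] is: neg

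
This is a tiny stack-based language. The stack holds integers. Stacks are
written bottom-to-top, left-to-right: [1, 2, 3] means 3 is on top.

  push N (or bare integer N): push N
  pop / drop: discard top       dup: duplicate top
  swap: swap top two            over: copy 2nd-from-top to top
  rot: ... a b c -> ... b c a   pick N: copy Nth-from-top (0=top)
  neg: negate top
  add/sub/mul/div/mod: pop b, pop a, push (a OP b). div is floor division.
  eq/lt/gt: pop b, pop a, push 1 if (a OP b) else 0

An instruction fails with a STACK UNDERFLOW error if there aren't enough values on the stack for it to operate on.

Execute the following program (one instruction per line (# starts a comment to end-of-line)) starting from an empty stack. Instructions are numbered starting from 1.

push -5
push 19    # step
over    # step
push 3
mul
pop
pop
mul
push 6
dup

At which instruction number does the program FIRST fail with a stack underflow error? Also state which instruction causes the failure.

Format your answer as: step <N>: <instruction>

Step 1 ('push -5'): stack = [-5], depth = 1
Step 2 ('push 19'): stack = [-5, 19], depth = 2
Step 3 ('over'): stack = [-5, 19, -5], depth = 3
Step 4 ('push 3'): stack = [-5, 19, -5, 3], depth = 4
Step 5 ('mul'): stack = [-5, 19, -15], depth = 3
Step 6 ('pop'): stack = [-5, 19], depth = 2
Step 7 ('pop'): stack = [-5], depth = 1
Step 8 ('mul'): needs 2 value(s) but depth is 1 — STACK UNDERFLOW

Answer: step 8: mul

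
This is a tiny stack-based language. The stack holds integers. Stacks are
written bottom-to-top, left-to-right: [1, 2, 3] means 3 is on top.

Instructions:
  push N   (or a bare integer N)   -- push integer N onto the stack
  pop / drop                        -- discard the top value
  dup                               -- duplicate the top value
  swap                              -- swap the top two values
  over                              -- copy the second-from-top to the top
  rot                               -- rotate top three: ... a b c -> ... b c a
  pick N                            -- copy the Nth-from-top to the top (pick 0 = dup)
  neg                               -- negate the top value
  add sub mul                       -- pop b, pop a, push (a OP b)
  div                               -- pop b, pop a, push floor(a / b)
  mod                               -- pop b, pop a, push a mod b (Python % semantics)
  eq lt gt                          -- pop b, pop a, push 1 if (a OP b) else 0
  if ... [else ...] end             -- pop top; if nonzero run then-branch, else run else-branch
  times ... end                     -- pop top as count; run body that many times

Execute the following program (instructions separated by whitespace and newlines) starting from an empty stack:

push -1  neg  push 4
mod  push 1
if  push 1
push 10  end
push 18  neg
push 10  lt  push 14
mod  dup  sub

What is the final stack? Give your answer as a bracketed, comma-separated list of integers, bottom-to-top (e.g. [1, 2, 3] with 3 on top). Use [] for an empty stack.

Answer: [1, 1, 10, 0]

Derivation:
After 'push -1': [-1]
After 'neg': [1]
After 'push 4': [1, 4]
After 'mod': [1]
After 'push 1': [1, 1]
After 'if': [1]
After 'push 1': [1, 1]
After 'push 10': [1, 1, 10]
After 'push 18': [1, 1, 10, 18]
After 'neg': [1, 1, 10, -18]
After 'push 10': [1, 1, 10, -18, 10]
After 'lt': [1, 1, 10, 1]
After 'push 14': [1, 1, 10, 1, 14]
After 'mod': [1, 1, 10, 1]
After 'dup': [1, 1, 10, 1, 1]
After 'sub': [1, 1, 10, 0]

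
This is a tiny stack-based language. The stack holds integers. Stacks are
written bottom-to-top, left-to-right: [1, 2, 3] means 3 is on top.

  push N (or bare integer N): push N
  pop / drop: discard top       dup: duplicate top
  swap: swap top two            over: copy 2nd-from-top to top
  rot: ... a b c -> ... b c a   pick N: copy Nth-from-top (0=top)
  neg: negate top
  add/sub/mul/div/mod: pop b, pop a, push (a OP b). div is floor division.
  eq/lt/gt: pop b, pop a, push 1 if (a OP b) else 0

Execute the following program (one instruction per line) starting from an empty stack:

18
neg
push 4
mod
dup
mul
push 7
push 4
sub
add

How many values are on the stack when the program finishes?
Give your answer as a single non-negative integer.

After 'push 18': stack = [18] (depth 1)
After 'neg': stack = [-18] (depth 1)
After 'push 4': stack = [-18, 4] (depth 2)
After 'mod': stack = [2] (depth 1)
After 'dup': stack = [2, 2] (depth 2)
After 'mul': stack = [4] (depth 1)
After 'push 7': stack = [4, 7] (depth 2)
After 'push 4': stack = [4, 7, 4] (depth 3)
After 'sub': stack = [4, 3] (depth 2)
After 'add': stack = [7] (depth 1)

Answer: 1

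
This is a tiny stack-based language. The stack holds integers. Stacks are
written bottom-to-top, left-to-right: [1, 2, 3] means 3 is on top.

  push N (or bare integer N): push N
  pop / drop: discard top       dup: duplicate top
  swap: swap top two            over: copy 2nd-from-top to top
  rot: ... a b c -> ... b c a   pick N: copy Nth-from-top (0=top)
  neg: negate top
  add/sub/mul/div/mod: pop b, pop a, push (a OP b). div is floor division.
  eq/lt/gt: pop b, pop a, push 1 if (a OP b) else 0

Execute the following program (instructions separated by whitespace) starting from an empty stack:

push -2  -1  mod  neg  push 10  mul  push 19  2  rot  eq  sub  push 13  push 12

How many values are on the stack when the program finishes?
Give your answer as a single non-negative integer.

After 'push -2': stack = [-2] (depth 1)
After 'push -1': stack = [-2, -1] (depth 2)
After 'mod': stack = [0] (depth 1)
After 'neg': stack = [0] (depth 1)
After 'push 10': stack = [0, 10] (depth 2)
After 'mul': stack = [0] (depth 1)
After 'push 19': stack = [0, 19] (depth 2)
After 'push 2': stack = [0, 19, 2] (depth 3)
After 'rot': stack = [19, 2, 0] (depth 3)
After 'eq': stack = [19, 0] (depth 2)
After 'sub': stack = [19] (depth 1)
After 'push 13': stack = [19, 13] (depth 2)
After 'push 12': stack = [19, 13, 12] (depth 3)

Answer: 3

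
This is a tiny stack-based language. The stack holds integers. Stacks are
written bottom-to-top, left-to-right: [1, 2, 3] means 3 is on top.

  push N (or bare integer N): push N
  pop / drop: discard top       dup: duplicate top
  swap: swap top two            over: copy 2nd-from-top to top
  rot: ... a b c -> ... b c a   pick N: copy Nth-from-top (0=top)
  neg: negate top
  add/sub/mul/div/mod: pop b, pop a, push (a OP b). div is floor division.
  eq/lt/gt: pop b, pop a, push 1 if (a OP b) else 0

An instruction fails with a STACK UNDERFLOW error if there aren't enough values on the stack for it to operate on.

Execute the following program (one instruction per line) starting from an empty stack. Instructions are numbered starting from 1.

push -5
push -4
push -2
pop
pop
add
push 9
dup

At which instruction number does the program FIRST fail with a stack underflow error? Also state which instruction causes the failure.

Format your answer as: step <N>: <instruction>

Answer: step 6: add

Derivation:
Step 1 ('push -5'): stack = [-5], depth = 1
Step 2 ('push -4'): stack = [-5, -4], depth = 2
Step 3 ('push -2'): stack = [-5, -4, -2], depth = 3
Step 4 ('pop'): stack = [-5, -4], depth = 2
Step 5 ('pop'): stack = [-5], depth = 1
Step 6 ('add'): needs 2 value(s) but depth is 1 — STACK UNDERFLOW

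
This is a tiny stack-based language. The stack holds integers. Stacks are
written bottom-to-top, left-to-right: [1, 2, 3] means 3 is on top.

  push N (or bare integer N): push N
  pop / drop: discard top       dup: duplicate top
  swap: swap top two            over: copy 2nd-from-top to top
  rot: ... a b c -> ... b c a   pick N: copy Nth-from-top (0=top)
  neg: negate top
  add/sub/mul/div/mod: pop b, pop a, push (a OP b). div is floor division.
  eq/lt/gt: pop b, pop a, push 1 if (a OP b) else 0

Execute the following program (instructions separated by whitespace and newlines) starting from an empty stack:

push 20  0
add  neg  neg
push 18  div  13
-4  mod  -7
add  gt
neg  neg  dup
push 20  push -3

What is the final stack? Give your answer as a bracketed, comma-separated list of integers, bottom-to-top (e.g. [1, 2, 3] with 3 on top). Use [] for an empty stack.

Answer: [1, 1, 20, -3]

Derivation:
After 'push 20': [20]
After 'push 0': [20, 0]
After 'add': [20]
After 'neg': [-20]
After 'neg': [20]
After 'push 18': [20, 18]
After 'div': [1]
After 'push 13': [1, 13]
After 'push -4': [1, 13, -4]
After 'mod': [1, -3]
After 'push -7': [1, -3, -7]
After 'add': [1, -10]
After 'gt': [1]
After 'neg': [-1]
After 'neg': [1]
After 'dup': [1, 1]
After 'push 20': [1, 1, 20]
After 'push -3': [1, 1, 20, -3]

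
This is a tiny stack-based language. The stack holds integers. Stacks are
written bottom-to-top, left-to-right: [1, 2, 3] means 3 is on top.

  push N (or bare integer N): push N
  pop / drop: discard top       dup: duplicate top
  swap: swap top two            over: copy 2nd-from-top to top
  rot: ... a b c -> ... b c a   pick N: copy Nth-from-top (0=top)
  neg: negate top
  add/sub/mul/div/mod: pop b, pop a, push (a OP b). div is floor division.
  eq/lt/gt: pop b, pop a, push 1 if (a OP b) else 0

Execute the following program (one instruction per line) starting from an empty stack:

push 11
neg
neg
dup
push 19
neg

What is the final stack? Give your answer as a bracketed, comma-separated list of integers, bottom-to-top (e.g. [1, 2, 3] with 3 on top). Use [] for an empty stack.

After 'push 11': [11]
After 'neg': [-11]
After 'neg': [11]
After 'dup': [11, 11]
After 'push 19': [11, 11, 19]
After 'neg': [11, 11, -19]

Answer: [11, 11, -19]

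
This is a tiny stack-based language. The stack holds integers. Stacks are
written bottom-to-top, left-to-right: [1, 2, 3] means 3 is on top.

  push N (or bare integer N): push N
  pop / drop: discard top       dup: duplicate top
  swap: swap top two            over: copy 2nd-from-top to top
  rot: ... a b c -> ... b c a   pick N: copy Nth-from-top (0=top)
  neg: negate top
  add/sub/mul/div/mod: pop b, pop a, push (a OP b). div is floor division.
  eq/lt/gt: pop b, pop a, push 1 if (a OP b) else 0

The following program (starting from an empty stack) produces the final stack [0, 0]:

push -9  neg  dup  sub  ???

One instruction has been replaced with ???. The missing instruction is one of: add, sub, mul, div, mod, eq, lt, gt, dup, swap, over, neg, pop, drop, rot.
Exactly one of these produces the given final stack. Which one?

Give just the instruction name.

Stack before ???: [0]
Stack after ???:  [0, 0]
The instruction that transforms [0] -> [0, 0] is: dup

Answer: dup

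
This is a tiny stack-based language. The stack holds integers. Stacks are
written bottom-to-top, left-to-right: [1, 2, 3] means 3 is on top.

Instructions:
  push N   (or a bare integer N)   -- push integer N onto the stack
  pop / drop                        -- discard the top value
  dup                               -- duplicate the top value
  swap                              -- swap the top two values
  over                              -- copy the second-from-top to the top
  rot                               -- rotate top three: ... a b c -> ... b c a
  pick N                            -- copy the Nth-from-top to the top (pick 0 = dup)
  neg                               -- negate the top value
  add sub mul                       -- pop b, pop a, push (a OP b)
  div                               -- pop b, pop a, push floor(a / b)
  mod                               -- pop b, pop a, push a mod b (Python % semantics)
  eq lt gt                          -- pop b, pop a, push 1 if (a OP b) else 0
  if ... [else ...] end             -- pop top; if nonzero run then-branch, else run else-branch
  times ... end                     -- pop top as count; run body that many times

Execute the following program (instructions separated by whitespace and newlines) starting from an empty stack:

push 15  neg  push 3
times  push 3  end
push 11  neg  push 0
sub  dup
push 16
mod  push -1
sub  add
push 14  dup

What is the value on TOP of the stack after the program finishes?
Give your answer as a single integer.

After 'push 15': [15]
After 'neg': [-15]
After 'push 3': [-15, 3]
After 'times': [-15]
After 'push 3': [-15, 3]
After 'push 3': [-15, 3, 3]
After 'push 3': [-15, 3, 3, 3]
After 'push 11': [-15, 3, 3, 3, 11]
After 'neg': [-15, 3, 3, 3, -11]
After 'push 0': [-15, 3, 3, 3, -11, 0]
After 'sub': [-15, 3, 3, 3, -11]
After 'dup': [-15, 3, 3, 3, -11, -11]
After 'push 16': [-15, 3, 3, 3, -11, -11, 16]
After 'mod': [-15, 3, 3, 3, -11, 5]
After 'push -1': [-15, 3, 3, 3, -11, 5, -1]
After 'sub': [-15, 3, 3, 3, -11, 6]
After 'add': [-15, 3, 3, 3, -5]
After 'push 14': [-15, 3, 3, 3, -5, 14]
After 'dup': [-15, 3, 3, 3, -5, 14, 14]

Answer: 14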